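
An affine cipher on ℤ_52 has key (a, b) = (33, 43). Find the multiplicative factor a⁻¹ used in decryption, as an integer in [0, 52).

Run Euclid on (52, 33):
52 = 1*33 + 19
33 = 1*19 + 14
19 = 1*14 + 5
14 = 2*5 + 4
5 = 1*4 + 1
4 = 4*1 + 0
The gcd is 1. Working backward:
1 = 5 − 4
1 = −14 + 3·5
1 = 3·19 − 4·14
1 = −4·33 + 7·19
1 = 7·52 − 11·33
Hence 33⁻¹ ≡ -11 ≡ 41 (mod 52).

41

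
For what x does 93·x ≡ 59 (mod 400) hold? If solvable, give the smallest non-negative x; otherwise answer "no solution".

263

First find gcd(93, 400):
400 = 4×93 + 28
93 = 3×28 + 9
28 = 3×9 + 1
9 = 9×1 + 0
gcd = 1, so a unique solution mod 400 exists.
Back-substitute for the Bézout coefficients:
1 = 28 − 3·9
1 = −3·93 + 10·28
1 = 10·400 − 43·93
So 93·(-43) ≡ 1 (mod 400), giving 93⁻¹ ≡ 357.
x ≡ 93⁻¹·59 ≡ 357·59 ≡ 263 (mod 400).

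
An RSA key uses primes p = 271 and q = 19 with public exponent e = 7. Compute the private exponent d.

φ(n) = (p−1)(q−1) = 270·18 = 4860.
Need d with 7·d ≡ 1 (mod 4860). Apply the extended Euclidean algorithm:
4860 = 694*7 + 2
7 = 3*2 + 1
2 = 2*1 + 0
Back-substitute:
1 = 7 − 3·2
1 = −3·4860 + 2083·7
So 7·2083 ≡ 1 (mod 4860), hence d = 2083.

2083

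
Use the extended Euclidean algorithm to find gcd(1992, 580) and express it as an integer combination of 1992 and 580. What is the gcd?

4

Euclidean algorithm:
1992 = 3*580 + 252
580 = 2*252 + 76
252 = 3*76 + 24
76 = 3*24 + 4
24 = 6*4 + 0
gcd(1992, 580) = 4.
Express as a combination:
4 = 76 − 3·24
4 = −3·252 + 10·76
4 = 10·580 − 23·252
4 = −23·1992 + 79·580
So 4 = (-23)·1992 + (79)·580.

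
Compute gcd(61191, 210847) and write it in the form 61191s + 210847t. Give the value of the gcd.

13

Apply Euclid's algorithm to 210847 and 61191:
210847 = 3·61191 + 27274
61191 = 2·27274 + 6643
27274 = 4·6643 + 702
6643 = 9·702 + 325
702 = 2·325 + 52
325 = 6·52 + 13
52 = 4·13 + 0
gcd(61191, 210847) = 13.
Express as a combination:
13 = 325 − 6·52
13 = −6·702 + 13·325
13 = 13·6643 − 123·702
13 = −123·27274 + 505·6643
13 = 505·61191 − 1133·27274
13 = −1133·210847 + 3904·61191
So 13 = (-1133)·210847 + (3904)·61191.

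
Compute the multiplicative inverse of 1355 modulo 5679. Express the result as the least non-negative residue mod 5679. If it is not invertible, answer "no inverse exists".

3881

Apply the Euclidean algorithm to 5679 and 1355:
5679 = 4*1355 + 259
1355 = 5*259 + 60
259 = 4*60 + 19
60 = 3*19 + 3
19 = 6*3 + 1
3 = 3*1 + 0
gcd = 1, so the inverse exists. Back-substitute:
1 = 19 − 6·3
1 = −6·60 + 19·19
1 = 19·259 − 82·60
1 = −82·1355 + 429·259
1 = 429·5679 − 1798·1355
Hence 1355⁻¹ ≡ -1798 ≡ 3881 (mod 5679).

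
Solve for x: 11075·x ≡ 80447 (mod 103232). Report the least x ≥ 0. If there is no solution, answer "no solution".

First find gcd(11075, 103232):
103232 = 9·11075 + 3557
11075 = 3·3557 + 404
3557 = 8·404 + 325
404 = 1·325 + 79
325 = 4·79 + 9
79 = 8·9 + 7
9 = 1·7 + 2
7 = 3·2 + 1
2 = 2·1 + 0
gcd = 1, so a unique solution mod 103232 exists.
Back-substitute for the Bézout coefficients:
1 = 7 − 3·2
1 = −3·9 + 4·7
1 = 4·79 − 35·9
1 = −35·325 + 144·79
1 = 144·404 − 179·325
1 = −179·3557 + 1576·404
1 = 1576·11075 − 4907·3557
1 = −4907·103232 + 45739·11075
So 11075·(45739) ≡ 1 (mod 103232), giving 11075⁻¹ ≡ 45739.
x ≡ 11075⁻¹·80447 ≡ 45739·80447 ≡ 67157 (mod 103232).

67157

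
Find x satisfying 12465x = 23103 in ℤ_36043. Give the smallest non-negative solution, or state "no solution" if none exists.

First find gcd(12465, 36043):
36043 = 2×12465 + 11113
12465 = 1×11113 + 1352
11113 = 8×1352 + 297
1352 = 4×297 + 164
297 = 1×164 + 133
164 = 1×133 + 31
133 = 4×31 + 9
31 = 3×9 + 4
9 = 2×4 + 1
4 = 4×1 + 0
gcd = 1, so a unique solution mod 36043 exists.
Back-substitute for the Bézout coefficients:
1 = 9 − 2·4
1 = −2·31 + 7·9
1 = 7·133 − 30·31
1 = −30·164 + 37·133
1 = 37·297 − 67·164
1 = −67·1352 + 305·297
1 = 305·11113 − 2507·1352
1 = −2507·12465 + 2812·11113
1 = 2812·36043 − 8131·12465
So 12465·(-8131) ≡ 1 (mod 36043), giving 12465⁻¹ ≡ 27912.
x ≡ 12465⁻¹·23103 ≡ 27912·23103 ≡ 5623 (mod 36043).

5623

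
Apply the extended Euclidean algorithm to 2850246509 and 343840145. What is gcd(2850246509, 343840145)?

11

Apply Euclid's algorithm to 2850246509 and 343840145:
2850246509 = 8*343840145 + 99525349
343840145 = 3*99525349 + 45264098
99525349 = 2*45264098 + 8997153
45264098 = 5*8997153 + 278333
8997153 = 32*278333 + 90497
278333 = 3*90497 + 6842
90497 = 13*6842 + 1551
6842 = 4*1551 + 638
1551 = 2*638 + 275
638 = 2*275 + 88
275 = 3*88 + 11
88 = 8*11 + 0
gcd(2850246509, 343840145) = 11.
Express as a combination:
11 = 275 − 3·88
11 = −3·638 + 7·275
11 = 7·1551 − 17·638
11 = −17·6842 + 75·1551
11 = 75·90497 − 992·6842
11 = −992·278333 + 3051·90497
11 = 3051·8997153 − 98624·278333
11 = −98624·45264098 + 496171·8997153
11 = 496171·99525349 − 1090966·45264098
11 = −1090966·343840145 + 3769069·99525349
11 = 3769069·2850246509 − 31243518·343840145
So 11 = (3769069)·2850246509 + (-31243518)·343840145.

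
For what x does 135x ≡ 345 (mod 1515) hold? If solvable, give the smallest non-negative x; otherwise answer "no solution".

25

First find gcd(135, 1515):
1515 = 11*135 + 30
135 = 4*30 + 15
30 = 2*15 + 0
gcd = 15 and 15 | 345, so solutions exist. Divide through by 15: 9x ≡ 23 (mod 101).
Now find 9⁻¹ mod 101:
101 = 11·9 + 2
9 = 4·2 + 1
2 = 2·1 + 0
Back-substitute:
1 = 9 − 4·2
1 = −4·101 + 45·9
So 9⁻¹ ≡ 45 (mod 101).
Then x ≡ 45·23 ≡ 25 (mod 101); the smallest non-negative solution is x = 25.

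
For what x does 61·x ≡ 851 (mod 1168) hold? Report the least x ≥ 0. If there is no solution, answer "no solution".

799

First find gcd(61, 1168):
1168 = 19×61 + 9
61 = 6×9 + 7
9 = 1×7 + 2
7 = 3×2 + 1
2 = 2×1 + 0
gcd = 1, so a unique solution mod 1168 exists.
Back-substitute for the Bézout coefficients:
1 = 7 − 3·2
1 = −3·9 + 4·7
1 = 4·61 − 27·9
1 = −27·1168 + 517·61
So 61·(517) ≡ 1 (mod 1168), giving 61⁻¹ ≡ 517.
x ≡ 61⁻¹·851 ≡ 517·851 ≡ 799 (mod 1168).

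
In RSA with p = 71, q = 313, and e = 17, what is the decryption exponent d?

8993

φ(n) = (p−1)(q−1) = 70·312 = 21840.
Need d with 17·d ≡ 1 (mod 21840). Apply the extended Euclidean algorithm:
21840 = 1284×17 + 12
17 = 1×12 + 5
12 = 2×5 + 2
5 = 2×2 + 1
2 = 2×1 + 0
Back-substitute:
1 = 5 − 2·2
1 = −2·12 + 5·5
1 = 5·17 − 7·12
1 = −7·21840 + 8993·17
So 17·8993 ≡ 1 (mod 21840), hence d = 8993.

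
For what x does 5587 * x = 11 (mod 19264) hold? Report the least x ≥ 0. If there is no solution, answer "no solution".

4841

First find gcd(5587, 19264):
19264 = 3*5587 + 2503
5587 = 2*2503 + 581
2503 = 4*581 + 179
581 = 3*179 + 44
179 = 4*44 + 3
44 = 14*3 + 2
3 = 1*2 + 1
2 = 2*1 + 0
gcd = 1, so a unique solution mod 19264 exists.
Back-substitute for the Bézout coefficients:
1 = 3 − 2
1 = −44 + 15·3
1 = 15·179 − 61·44
1 = −61·581 + 198·179
1 = 198·2503 − 853·581
1 = −853·5587 + 1904·2503
1 = 1904·19264 − 6565·5587
So 5587·(-6565) ≡ 1 (mod 19264), giving 5587⁻¹ ≡ 12699.
x ≡ 5587⁻¹·11 ≡ 12699·11 ≡ 4841 (mod 19264).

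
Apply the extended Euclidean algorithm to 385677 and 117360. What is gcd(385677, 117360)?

Euclidean algorithm:
385677 = 3*117360 + 33597
117360 = 3*33597 + 16569
33597 = 2*16569 + 459
16569 = 36*459 + 45
459 = 10*45 + 9
45 = 5*9 + 0
gcd(385677, 117360) = 9.
Back-substituting:
9 = 459 − 10·45
9 = −10·16569 + 361·459
9 = 361·33597 − 732·16569
9 = −732·117360 + 2557·33597
9 = 2557·385677 − 8403·117360
So 9 = (2557)·385677 + (-8403)·117360.

9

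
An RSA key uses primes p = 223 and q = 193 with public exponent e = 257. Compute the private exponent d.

φ(n) = (p−1)(q−1) = 222·192 = 42624.
Need d with 257·d ≡ 1 (mod 42624). Apply the extended Euclidean algorithm:
42624 = 165*257 + 219
257 = 1*219 + 38
219 = 5*38 + 29
38 = 1*29 + 9
29 = 3*9 + 2
9 = 4*2 + 1
2 = 2*1 + 0
Back-substitute:
1 = 9 − 4·2
1 = −4·29 + 13·9
1 = 13·38 − 17·29
1 = −17·219 + 98·38
1 = 98·257 − 115·219
1 = −115·42624 + 19073·257
So 257·19073 ≡ 1 (mod 42624), hence d = 19073.

19073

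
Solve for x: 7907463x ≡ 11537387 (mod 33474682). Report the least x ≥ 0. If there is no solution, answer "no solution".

First find gcd(7907463, 33474682):
33474682 = 4×7907463 + 1844830
7907463 = 4×1844830 + 528143
1844830 = 3×528143 + 260401
528143 = 2×260401 + 7341
260401 = 35×7341 + 3466
7341 = 2×3466 + 409
3466 = 8×409 + 194
409 = 2×194 + 21
194 = 9×21 + 5
21 = 4×5 + 1
5 = 5×1 + 0
gcd = 1, so a unique solution mod 33474682 exists.
Back-substitute for the Bézout coefficients:
1 = 21 − 4·5
1 = −4·194 + 37·21
1 = 37·409 − 78·194
1 = −78·3466 + 661·409
1 = 661·7341 − 1400·3466
1 = −1400·260401 + 49661·7341
1 = 49661·528143 − 100722·260401
1 = −100722·1844830 + 351827·528143
1 = 351827·7907463 − 1508030·1844830
1 = −1508030·33474682 + 6383947·7907463
So 7907463·(6383947) ≡ 1 (mod 33474682), giving 7907463⁻¹ ≡ 6383947.
x ≡ 7907463⁻¹·11537387 ≡ 6383947·11537387 ≡ 25594027 (mod 33474682).

25594027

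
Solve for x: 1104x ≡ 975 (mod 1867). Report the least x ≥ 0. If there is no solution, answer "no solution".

493

First find gcd(1104, 1867):
1867 = 1*1104 + 763
1104 = 1*763 + 341
763 = 2*341 + 81
341 = 4*81 + 17
81 = 4*17 + 13
17 = 1*13 + 4
13 = 3*4 + 1
4 = 4*1 + 0
gcd = 1, so a unique solution mod 1867 exists.
Back-substitute for the Bézout coefficients:
1 = 13 − 3·4
1 = −3·17 + 4·13
1 = 4·81 − 19·17
1 = −19·341 + 80·81
1 = 80·763 − 179·341
1 = −179·1104 + 259·763
1 = 259·1867 − 438·1104
So 1104·(-438) ≡ 1 (mod 1867), giving 1104⁻¹ ≡ 1429.
x ≡ 1104⁻¹·975 ≡ 1429·975 ≡ 493 (mod 1867).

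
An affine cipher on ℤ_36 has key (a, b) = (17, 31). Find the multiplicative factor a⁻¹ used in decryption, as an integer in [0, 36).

17

gcd(36, 17) by repeated division:
36 = 2×17 + 2
17 = 8×2 + 1
2 = 2×1 + 0
Since gcd(17, 36) = 1, back-substitute to write 1 as a combination:
1 = 17 − 8·2
1 = −8·36 + 17·17
So 17·17 ≡ 1 (mod 36).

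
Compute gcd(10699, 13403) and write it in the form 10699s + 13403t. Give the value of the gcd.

13

Apply Euclid's algorithm to 13403 and 10699:
13403 = 1×10699 + 2704
10699 = 3×2704 + 2587
2704 = 1×2587 + 117
2587 = 22×117 + 13
117 = 9×13 + 0
gcd(10699, 13403) = 13.
Working backward:
13 = 2587 − 22·117
13 = −22·2704 + 23·2587
13 = 23·10699 − 91·2704
13 = −91·13403 + 114·10699
So 13 = (-91)·13403 + (114)·10699.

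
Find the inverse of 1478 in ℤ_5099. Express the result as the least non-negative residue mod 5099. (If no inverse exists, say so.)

2584

Extended Euclidean algorithm:
5099 = 3×1478 + 665
1478 = 2×665 + 148
665 = 4×148 + 73
148 = 2×73 + 2
73 = 36×2 + 1
2 = 2×1 + 0
Since gcd(1478, 5099) = 1, back-substitute to write 1 as a combination:
1 = 73 − 36·2
1 = −36·148 + 73·73
1 = 73·665 − 328·148
1 = −328·1478 + 729·665
1 = 729·5099 − 2515·1478
So 1478·(-2515) ≡ 1 (mod 5099), and -2515 ≡ 2584 (mod 5099).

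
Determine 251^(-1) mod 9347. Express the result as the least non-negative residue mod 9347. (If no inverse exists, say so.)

gcd(9347, 251) by repeated division:
9347 = 37×251 + 60
251 = 4×60 + 11
60 = 5×11 + 5
11 = 2×5 + 1
5 = 5×1 + 0
gcd = 1, so the inverse exists. Back-substitute:
1 = 11 − 2·5
1 = −2·60 + 11·11
1 = 11·251 − 46·60
1 = −46·9347 + 1713·251
So 251·1713 ≡ 1 (mod 9347).

1713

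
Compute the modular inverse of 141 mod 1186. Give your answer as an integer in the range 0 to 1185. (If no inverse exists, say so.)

Extended Euclidean algorithm:
1186 = 8·141 + 58
141 = 2·58 + 25
58 = 2·25 + 8
25 = 3·8 + 1
8 = 8·1 + 0
Since gcd(141, 1186) = 1, back-substitute to write 1 as a combination:
1 = 25 − 3·8
1 = −3·58 + 7·25
1 = 7·141 − 17·58
1 = −17·1186 + 143·141
So 141·143 ≡ 1 (mod 1186).

143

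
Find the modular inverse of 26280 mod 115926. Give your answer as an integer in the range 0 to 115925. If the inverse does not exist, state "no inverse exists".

no inverse exists

Compute gcd(26280, 115926):
115926 = 4*26280 + 10806
26280 = 2*10806 + 4668
10806 = 2*4668 + 1470
4668 = 3*1470 + 258
1470 = 5*258 + 180
258 = 1*180 + 78
180 = 2*78 + 24
78 = 3*24 + 6
24 = 4*6 + 0
gcd(26280, 115926) = 6 ≠ 1, so 26280 has no multiplicative inverse modulo 115926.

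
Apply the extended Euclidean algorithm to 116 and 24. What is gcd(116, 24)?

Apply Euclid's algorithm to 116 and 24:
116 = 4*24 + 20
24 = 1*20 + 4
20 = 5*4 + 0
gcd(116, 24) = 4.
Back-substituting:
4 = 24 − 20
4 = −116 + 5·24
So 4 = (-1)·116 + (5)·24.

4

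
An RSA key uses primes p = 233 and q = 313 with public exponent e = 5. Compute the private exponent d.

14477

φ(n) = (p−1)(q−1) = 232·312 = 72384.
Need d with 5·d ≡ 1 (mod 72384). Apply the extended Euclidean algorithm:
72384 = 14476×5 + 4
5 = 1×4 + 1
4 = 4×1 + 0
Back-substitute:
1 = 5 − 4
1 = −72384 + 14477·5
So 5·14477 ≡ 1 (mod 72384), hence d = 14477.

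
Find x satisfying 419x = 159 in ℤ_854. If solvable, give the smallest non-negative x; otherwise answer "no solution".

First find gcd(419, 854):
854 = 2*419 + 16
419 = 26*16 + 3
16 = 5*3 + 1
3 = 3*1 + 0
gcd = 1, so a unique solution mod 854 exists.
Back-substitute for the Bézout coefficients:
1 = 16 − 5·3
1 = −5·419 + 131·16
1 = 131·854 − 267·419
So 419·(-267) ≡ 1 (mod 854), giving 419⁻¹ ≡ 587.
x ≡ 419⁻¹·159 ≡ 587·159 ≡ 247 (mod 854).

247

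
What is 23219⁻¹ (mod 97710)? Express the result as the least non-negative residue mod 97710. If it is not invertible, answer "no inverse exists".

Extended Euclidean algorithm:
97710 = 4·23219 + 4834
23219 = 4·4834 + 3883
4834 = 1·3883 + 951
3883 = 4·951 + 79
951 = 12·79 + 3
79 = 26·3 + 1
3 = 3·1 + 0
gcd = 1, so the inverse exists. Back-substitute:
1 = 79 − 26·3
1 = −26·951 + 313·79
1 = 313·3883 − 1278·951
1 = −1278·4834 + 1591·3883
1 = 1591·23219 − 7642·4834
1 = −7642·97710 + 32159·23219
So 23219·32159 ≡ 1 (mod 97710).

32159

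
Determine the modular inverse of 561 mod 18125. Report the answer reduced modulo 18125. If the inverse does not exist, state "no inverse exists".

Extended Euclidean algorithm:
18125 = 32*561 + 173
561 = 3*173 + 42
173 = 4*42 + 5
42 = 8*5 + 2
5 = 2*2 + 1
2 = 2*1 + 0
gcd = 1, so the inverse exists. Back-substitute:
1 = 5 − 2·2
1 = −2·42 + 17·5
1 = 17·173 − 70·42
1 = −70·561 + 227·173
1 = 227·18125 − 7334·561
So 561·(-7334) ≡ 1 (mod 18125), and -7334 ≡ 10791 (mod 18125).

10791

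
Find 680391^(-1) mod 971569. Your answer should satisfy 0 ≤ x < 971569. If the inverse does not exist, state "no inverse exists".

gcd(971569, 680391) by repeated division:
971569 = 1·680391 + 291178
680391 = 2·291178 + 98035
291178 = 2·98035 + 95108
98035 = 1·95108 + 2927
95108 = 32·2927 + 1444
2927 = 2·1444 + 39
1444 = 37·39 + 1
39 = 39·1 + 0
The gcd is 1. Working backward:
1 = 1444 − 37·39
1 = −37·2927 + 75·1444
1 = 75·95108 − 2437·2927
1 = −2437·98035 + 2512·95108
1 = 2512·291178 − 7461·98035
1 = −7461·680391 + 17434·291178
1 = 17434·971569 − 24895·680391
Hence 680391⁻¹ ≡ -24895 ≡ 946674 (mod 971569).

946674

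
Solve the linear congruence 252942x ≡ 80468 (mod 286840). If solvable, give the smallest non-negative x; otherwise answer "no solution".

46834

First find gcd(252942, 286840):
286840 = 1×252942 + 33898
252942 = 7×33898 + 15656
33898 = 2×15656 + 2586
15656 = 6×2586 + 140
2586 = 18×140 + 66
140 = 2×66 + 8
66 = 8×8 + 2
8 = 4×2 + 0
gcd = 2 and 2 | 80468, so solutions exist. Divide through by 2: 126471x ≡ 40234 (mod 143420).
Now find 126471⁻¹ mod 143420:
143420 = 1×126471 + 16949
126471 = 7×16949 + 7828
16949 = 2×7828 + 1293
7828 = 6×1293 + 70
1293 = 18×70 + 33
70 = 2×33 + 4
33 = 8×4 + 1
4 = 4×1 + 0
Back-substitute:
1 = 33 − 8·4
1 = −8·70 + 17·33
1 = 17·1293 − 314·70
1 = −314·7828 + 1901·1293
1 = 1901·16949 − 4116·7828
1 = −4116·126471 + 30713·16949
1 = 30713·143420 − 34829·126471
So 126471·(-34829) ≡ 1 (mod 143420), i.e. 126471⁻¹ ≡ 108591.
Then x ≡ 108591·40234 ≡ 46834 (mod 143420); the smallest non-negative solution is x = 46834.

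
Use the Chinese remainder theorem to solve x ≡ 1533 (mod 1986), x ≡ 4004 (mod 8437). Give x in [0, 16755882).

Write x = 1533 + 1986·k. Then 1986·k ≡ 4004 − 1533 ≡ 2471 (mod 8437).
Need 1986⁻¹ mod 8437. Extended Euclid on (8437, 1986):
8437 = 4×1986 + 493
1986 = 4×493 + 14
493 = 35×14 + 3
14 = 4×3 + 2
3 = 1×2 + 1
2 = 2×1 + 0
Back-substitute:
1 = 3 − 2
1 = −14 + 5·3
1 = 5·493 − 176·14
1 = −176·1986 + 709·493
1 = 709·8437 − 3012·1986
1986⁻¹ ≡ 5425 (mod 8437), so k ≡ 5425·2471 ≡ 7219 (mod 8437).
x = 1533 + 1986·7219 = 14338467.

14338467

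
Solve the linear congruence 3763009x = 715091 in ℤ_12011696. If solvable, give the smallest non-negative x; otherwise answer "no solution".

10006051

First find gcd(3763009, 12011696):
12011696 = 3·3763009 + 722669
3763009 = 5·722669 + 149664
722669 = 4·149664 + 124013
149664 = 1·124013 + 25651
124013 = 4·25651 + 21409
25651 = 1·21409 + 4242
21409 = 5·4242 + 199
4242 = 21·199 + 63
199 = 3·63 + 10
63 = 6·10 + 3
10 = 3·3 + 1
3 = 3·1 + 0
gcd = 1, so a unique solution mod 12011696 exists.
Back-substitute for the Bézout coefficients:
1 = 10 − 3·3
1 = −3·63 + 19·10
1 = 19·199 − 60·63
1 = −60·4242 + 1279·199
1 = 1279·21409 − 6455·4242
1 = −6455·25651 + 7734·21409
1 = 7734·124013 − 37391·25651
1 = −37391·149664 + 45125·124013
1 = 45125·722669 − 217891·149664
1 = −217891·3763009 + 1134580·722669
1 = 1134580·12011696 − 3621631·3763009
So 3763009·(-3621631) ≡ 1 (mod 12011696), giving 3763009⁻¹ ≡ 8390065.
x ≡ 3763009⁻¹·715091 ≡ 8390065·715091 ≡ 10006051 (mod 12011696).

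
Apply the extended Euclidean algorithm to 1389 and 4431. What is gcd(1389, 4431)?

3

Euclidean algorithm:
4431 = 3*1389 + 264
1389 = 5*264 + 69
264 = 3*69 + 57
69 = 1*57 + 12
57 = 4*12 + 9
12 = 1*9 + 3
9 = 3*3 + 0
gcd(1389, 4431) = 3.
Back-substituting:
3 = 12 − 9
3 = −57 + 5·12
3 = 5·69 − 6·57
3 = −6·264 + 23·69
3 = 23·1389 − 121·264
3 = −121·4431 + 386·1389
So 3 = (-121)·4431 + (386)·1389.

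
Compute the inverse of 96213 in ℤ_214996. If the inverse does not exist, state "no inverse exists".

gcd(214996, 96213) by repeated division:
214996 = 2×96213 + 22570
96213 = 4×22570 + 5933
22570 = 3×5933 + 4771
5933 = 1×4771 + 1162
4771 = 4×1162 + 123
1162 = 9×123 + 55
123 = 2×55 + 13
55 = 4×13 + 3
13 = 4×3 + 1
3 = 3×1 + 0
The gcd is 1. Working backward:
1 = 13 − 4·3
1 = −4·55 + 17·13
1 = 17·123 − 38·55
1 = −38·1162 + 359·123
1 = 359·4771 − 1474·1162
1 = −1474·5933 + 1833·4771
1 = 1833·22570 − 6973·5933
1 = −6973·96213 + 29725·22570
1 = 29725·214996 − 66423·96213
Thus 96213·(-66423) ≡ 1 (mod 214996); reducing, -66423 mod 214996 = 148573.

148573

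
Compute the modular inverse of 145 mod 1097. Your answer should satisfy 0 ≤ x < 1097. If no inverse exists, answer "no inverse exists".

923

Extended Euclidean algorithm:
1097 = 7*145 + 82
145 = 1*82 + 63
82 = 1*63 + 19
63 = 3*19 + 6
19 = 3*6 + 1
6 = 6*1 + 0
The gcd is 1. Working backward:
1 = 19 − 3·6
1 = −3·63 + 10·19
1 = 10·82 − 13·63
1 = −13·145 + 23·82
1 = 23·1097 − 174·145
Hence 145⁻¹ ≡ -174 ≡ 923 (mod 1097).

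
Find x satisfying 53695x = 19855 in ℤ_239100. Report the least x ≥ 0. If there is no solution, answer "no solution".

8029

First find gcd(53695, 239100):
239100 = 4·53695 + 24320
53695 = 2·24320 + 5055
24320 = 4·5055 + 4100
5055 = 1·4100 + 955
4100 = 4·955 + 280
955 = 3·280 + 115
280 = 2·115 + 50
115 = 2·50 + 15
50 = 3·15 + 5
15 = 3·5 + 0
gcd = 5 and 5 | 19855, so solutions exist. Divide through by 5: 10739x ≡ 3971 (mod 47820).
Now find 10739⁻¹ mod 47820:
47820 = 4*10739 + 4864
10739 = 2*4864 + 1011
4864 = 4*1011 + 820
1011 = 1*820 + 191
820 = 4*191 + 56
191 = 3*56 + 23
56 = 2*23 + 10
23 = 2*10 + 3
10 = 3*3 + 1
3 = 3*1 + 0
Back-substitute:
1 = 10 − 3·3
1 = −3·23 + 7·10
1 = 7·56 − 17·23
1 = −17·191 + 58·56
1 = 58·820 − 249·191
1 = −249·1011 + 307·820
1 = 307·4864 − 1477·1011
1 = −1477·10739 + 3261·4864
1 = 3261·47820 − 14521·10739
So 10739·(-14521) ≡ 1 (mod 47820), i.e. 10739⁻¹ ≡ 33299.
Then x ≡ 33299·3971 ≡ 8029 (mod 47820); the smallest non-negative solution is x = 8029.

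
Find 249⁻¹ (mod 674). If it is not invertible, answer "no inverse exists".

157

Extended Euclidean algorithm:
674 = 2×249 + 176
249 = 1×176 + 73
176 = 2×73 + 30
73 = 2×30 + 13
30 = 2×13 + 4
13 = 3×4 + 1
4 = 4×1 + 0
The gcd is 1. Working backward:
1 = 13 − 3·4
1 = −3·30 + 7·13
1 = 7·73 − 17·30
1 = −17·176 + 41·73
1 = 41·249 − 58·176
1 = −58·674 + 157·249
So 249·157 ≡ 1 (mod 674).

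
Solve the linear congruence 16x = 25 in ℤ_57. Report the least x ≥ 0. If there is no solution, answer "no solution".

55

First find gcd(16, 57):
57 = 3*16 + 9
16 = 1*9 + 7
9 = 1*7 + 2
7 = 3*2 + 1
2 = 2*1 + 0
gcd = 1, so a unique solution mod 57 exists.
Back-substitute for the Bézout coefficients:
1 = 7 − 3·2
1 = −3·9 + 4·7
1 = 4·16 − 7·9
1 = −7·57 + 25·16
So 16·(25) ≡ 1 (mod 57), giving 16⁻¹ ≡ 25.
x ≡ 16⁻¹·25 ≡ 25·25 ≡ 55 (mod 57).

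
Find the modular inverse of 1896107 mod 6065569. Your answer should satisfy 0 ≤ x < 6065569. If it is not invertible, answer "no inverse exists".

Run Euclid on (6065569, 1896107):
6065569 = 3*1896107 + 377248
1896107 = 5*377248 + 9867
377248 = 38*9867 + 2302
9867 = 4*2302 + 659
2302 = 3*659 + 325
659 = 2*325 + 9
325 = 36*9 + 1
9 = 9*1 + 0
Since gcd(1896107, 6065569) = 1, back-substitute to write 1 as a combination:
1 = 325 − 36·9
1 = −36·659 + 73·325
1 = 73·2302 − 255·659
1 = −255·9867 + 1093·2302
1 = 1093·377248 − 41789·9867
1 = −41789·1896107 + 210038·377248
1 = 210038·6065569 − 671903·1896107
Hence 1896107⁻¹ ≡ -671903 ≡ 5393666 (mod 6065569).

5393666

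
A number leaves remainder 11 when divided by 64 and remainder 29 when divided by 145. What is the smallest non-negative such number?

Write x = 11 + 64·k. Then 64·k ≡ 29 − 11 ≡ 18 (mod 145).
Need 64⁻¹ mod 145. Extended Euclid on (145, 64):
145 = 2·64 + 17
64 = 3·17 + 13
17 = 1·13 + 4
13 = 3·4 + 1
4 = 4·1 + 0
Back-substitute:
1 = 13 − 3·4
1 = −3·17 + 4·13
1 = 4·64 − 15·17
1 = −15·145 + 34·64
64⁻¹ ≡ 34 (mod 145), so k ≡ 34·18 ≡ 32 (mod 145).
x = 11 + 64·32 = 2059.

2059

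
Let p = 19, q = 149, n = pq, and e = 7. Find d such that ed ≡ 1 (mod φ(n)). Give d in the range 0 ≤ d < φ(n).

1903

φ(n) = (p−1)(q−1) = 18·148 = 2664.
Need d with 7·d ≡ 1 (mod 2664). Apply the extended Euclidean algorithm:
2664 = 380·7 + 4
7 = 1·4 + 3
4 = 1·3 + 1
3 = 3·1 + 0
Back-substitute:
1 = 4 − 3
1 = −7 + 2·4
1 = 2·2664 − 761·7
So 7·(-761) ≡ 1 (mod 2664), hence d ≡ -761 ≡ 1903 (mod 2664).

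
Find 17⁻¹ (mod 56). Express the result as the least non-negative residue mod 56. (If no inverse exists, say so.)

33

Extended Euclidean algorithm:
56 = 3*17 + 5
17 = 3*5 + 2
5 = 2*2 + 1
2 = 2*1 + 0
gcd = 1, so the inverse exists. Back-substitute:
1 = 5 − 2·2
1 = −2·17 + 7·5
1 = 7·56 − 23·17
Hence 17⁻¹ ≡ -23 ≡ 33 (mod 56).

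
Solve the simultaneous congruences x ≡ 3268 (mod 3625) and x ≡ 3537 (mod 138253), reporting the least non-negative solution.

373563143

Write x = 3268 + 3625·k. Then 3625·k ≡ 3537 − 3268 ≡ 269 (mod 138253).
Need 3625⁻¹ mod 138253. Extended Euclid on (138253, 3625):
138253 = 38*3625 + 503
3625 = 7*503 + 104
503 = 4*104 + 87
104 = 1*87 + 17
87 = 5*17 + 2
17 = 8*2 + 1
2 = 2*1 + 0
Back-substitute:
1 = 17 − 8·2
1 = −8·87 + 41·17
1 = 41·104 − 49·87
1 = −49·503 + 237·104
1 = 237·3625 − 1708·503
1 = −1708·138253 + 65141·3625
3625⁻¹ ≡ 65141 (mod 138253), so k ≡ 65141·269 ≡ 103051 (mod 138253).
x = 3268 + 3625·103051 = 373563143.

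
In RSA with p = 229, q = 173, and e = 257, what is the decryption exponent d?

φ(n) = (p−1)(q−1) = 228·172 = 39216.
Need d with 257·d ≡ 1 (mod 39216). Apply the extended Euclidean algorithm:
39216 = 152·257 + 152
257 = 1·152 + 105
152 = 1·105 + 47
105 = 2·47 + 11
47 = 4·11 + 3
11 = 3·3 + 2
3 = 1·2 + 1
2 = 2·1 + 0
Back-substitute:
1 = 3 − 2
1 = −11 + 4·3
1 = 4·47 − 17·11
1 = −17·105 + 38·47
1 = 38·152 − 55·105
1 = −55·257 + 93·152
1 = 93·39216 − 14191·257
So 257·(-14191) ≡ 1 (mod 39216), hence d ≡ -14191 ≡ 25025 (mod 39216).

25025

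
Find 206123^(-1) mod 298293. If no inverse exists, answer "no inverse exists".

gcd(298293, 206123) by repeated division:
298293 = 1×206123 + 92170
206123 = 2×92170 + 21783
92170 = 4×21783 + 5038
21783 = 4×5038 + 1631
5038 = 3×1631 + 145
1631 = 11×145 + 36
145 = 4×36 + 1
36 = 36×1 + 0
gcd = 1, so the inverse exists. Back-substitute:
1 = 145 − 4·36
1 = −4·1631 + 45·145
1 = 45·5038 − 139·1631
1 = −139·21783 + 601·5038
1 = 601·92170 − 2543·21783
1 = −2543·206123 + 5687·92170
1 = 5687·298293 − 8230·206123
Hence 206123⁻¹ ≡ -8230 ≡ 290063 (mod 298293).

290063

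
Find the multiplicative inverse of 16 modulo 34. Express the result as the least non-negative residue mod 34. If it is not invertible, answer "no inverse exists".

no inverse exists

Euclidean algorithm on 34, 16:
34 = 2×16 + 2
16 = 8×2 + 0
Since gcd = 2 > 1, 16 is not a unit mod 34.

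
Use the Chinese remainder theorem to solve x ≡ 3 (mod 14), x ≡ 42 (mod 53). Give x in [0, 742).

Write x = 3 + 14·k. Then 14·k ≡ 42 − 3 ≡ 39 (mod 53).
Need 14⁻¹ mod 53. Extended Euclid on (53, 14):
53 = 3·14 + 11
14 = 1·11 + 3
11 = 3·3 + 2
3 = 1·2 + 1
2 = 2·1 + 0
Back-substitute:
1 = 3 − 2
1 = −11 + 4·3
1 = 4·14 − 5·11
1 = −5·53 + 19·14
14⁻¹ ≡ 19 (mod 53), so k ≡ 19·39 ≡ 52 (mod 53).
x = 3 + 14·52 = 731.

731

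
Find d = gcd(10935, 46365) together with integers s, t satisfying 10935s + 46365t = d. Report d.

15

Repeated division:
46365 = 4*10935 + 2625
10935 = 4*2625 + 435
2625 = 6*435 + 15
435 = 29*15 + 0
gcd(10935, 46365) = 15.
Express as a combination:
15 = 2625 − 6·435
15 = −6·10935 + 25·2625
15 = 25·46365 − 106·10935
So 15 = (25)·46365 + (-106)·10935.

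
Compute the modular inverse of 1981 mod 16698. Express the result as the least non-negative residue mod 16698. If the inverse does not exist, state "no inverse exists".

2377

gcd(16698, 1981) by repeated division:
16698 = 8·1981 + 850
1981 = 2·850 + 281
850 = 3·281 + 7
281 = 40·7 + 1
7 = 7·1 + 0
The gcd is 1. Working backward:
1 = 281 − 40·7
1 = −40·850 + 121·281
1 = 121·1981 − 282·850
1 = −282·16698 + 2377·1981
So 1981·2377 ≡ 1 (mod 16698).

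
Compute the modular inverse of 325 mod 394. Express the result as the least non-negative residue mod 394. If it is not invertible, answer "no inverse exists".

177

gcd(394, 325) by repeated division:
394 = 1·325 + 69
325 = 4·69 + 49
69 = 1·49 + 20
49 = 2·20 + 9
20 = 2·9 + 2
9 = 4·2 + 1
2 = 2·1 + 0
The gcd is 1. Working backward:
1 = 9 − 4·2
1 = −4·20 + 9·9
1 = 9·49 − 22·20
1 = −22·69 + 31·49
1 = 31·325 − 146·69
1 = −146·394 + 177·325
So 325·177 ≡ 1 (mod 394).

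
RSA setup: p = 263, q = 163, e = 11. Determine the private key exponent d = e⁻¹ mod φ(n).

φ(n) = (p−1)(q−1) = 262·162 = 42444.
Need d with 11·d ≡ 1 (mod 42444). Apply the extended Euclidean algorithm:
42444 = 3858·11 + 6
11 = 1·6 + 5
6 = 1·5 + 1
5 = 5·1 + 0
Back-substitute:
1 = 6 − 5
1 = −11 + 2·6
1 = 2·42444 − 7717·11
So 11·(-7717) ≡ 1 (mod 42444), hence d ≡ -7717 ≡ 34727 (mod 42444).

34727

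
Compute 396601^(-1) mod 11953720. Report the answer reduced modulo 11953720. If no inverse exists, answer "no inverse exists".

Apply the Euclidean algorithm to 11953720 and 396601:
11953720 = 30·396601 + 55690
396601 = 7·55690 + 6771
55690 = 8·6771 + 1522
6771 = 4·1522 + 683
1522 = 2·683 + 156
683 = 4·156 + 59
156 = 2·59 + 38
59 = 1·38 + 21
38 = 1·21 + 17
21 = 1·17 + 4
17 = 4·4 + 1
4 = 4·1 + 0
gcd = 1, so the inverse exists. Back-substitute:
1 = 17 − 4·4
1 = −4·21 + 5·17
1 = 5·38 − 9·21
1 = −9·59 + 14·38
1 = 14·156 − 37·59
1 = −37·683 + 162·156
1 = 162·1522 − 361·683
1 = −361·6771 + 1606·1522
1 = 1606·55690 − 13209·6771
1 = −13209·396601 + 94069·55690
1 = 94069·11953720 − 2835279·396601
Thus 396601·(-2835279) ≡ 1 (mod 11953720); reducing, -2835279 mod 11953720 = 9118441.

9118441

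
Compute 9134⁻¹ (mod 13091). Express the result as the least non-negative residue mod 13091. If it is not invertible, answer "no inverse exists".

2865

Extended Euclidean algorithm:
13091 = 1×9134 + 3957
9134 = 2×3957 + 1220
3957 = 3×1220 + 297
1220 = 4×297 + 32
297 = 9×32 + 9
32 = 3×9 + 5
9 = 1×5 + 4
5 = 1×4 + 1
4 = 4×1 + 0
Since gcd(9134, 13091) = 1, back-substitute to write 1 as a combination:
1 = 5 − 4
1 = −9 + 2·5
1 = 2·32 − 7·9
1 = −7·297 + 65·32
1 = 65·1220 − 267·297
1 = −267·3957 + 866·1220
1 = 866·9134 − 1999·3957
1 = −1999·13091 + 2865·9134
So 9134·2865 ≡ 1 (mod 13091).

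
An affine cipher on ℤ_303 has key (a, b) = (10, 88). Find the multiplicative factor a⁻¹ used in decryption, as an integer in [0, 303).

Apply the Euclidean algorithm to 303 and 10:
303 = 30*10 + 3
10 = 3*3 + 1
3 = 3*1 + 0
The gcd is 1. Working backward:
1 = 10 − 3·3
1 = −3·303 + 91·10
So 10·91 ≡ 1 (mod 303).

91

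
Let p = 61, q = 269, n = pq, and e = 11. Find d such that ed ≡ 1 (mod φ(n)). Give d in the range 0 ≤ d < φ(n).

φ(n) = (p−1)(q−1) = 60·268 = 16080.
Need d with 11·d ≡ 1 (mod 16080). Apply the extended Euclidean algorithm:
16080 = 1461*11 + 9
11 = 1*9 + 2
9 = 4*2 + 1
2 = 2*1 + 0
Back-substitute:
1 = 9 − 4·2
1 = −4·11 + 5·9
1 = 5·16080 − 7309·11
So 11·(-7309) ≡ 1 (mod 16080), hence d ≡ -7309 ≡ 8771 (mod 16080).

8771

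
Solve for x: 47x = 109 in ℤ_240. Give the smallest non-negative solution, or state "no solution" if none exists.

First find gcd(47, 240):
240 = 5×47 + 5
47 = 9×5 + 2
5 = 2×2 + 1
2 = 2×1 + 0
gcd = 1, so a unique solution mod 240 exists.
Back-substitute for the Bézout coefficients:
1 = 5 − 2·2
1 = −2·47 + 19·5
1 = 19·240 − 97·47
So 47·(-97) ≡ 1 (mod 240), giving 47⁻¹ ≡ 143.
x ≡ 47⁻¹·109 ≡ 143·109 ≡ 227 (mod 240).

227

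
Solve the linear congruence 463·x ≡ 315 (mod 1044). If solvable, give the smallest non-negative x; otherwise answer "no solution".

729

First find gcd(463, 1044):
1044 = 2×463 + 118
463 = 3×118 + 109
118 = 1×109 + 9
109 = 12×9 + 1
9 = 9×1 + 0
gcd = 1, so a unique solution mod 1044 exists.
Back-substitute for the Bézout coefficients:
1 = 109 − 12·9
1 = −12·118 + 13·109
1 = 13·463 − 51·118
1 = −51·1044 + 115·463
So 463·(115) ≡ 1 (mod 1044), giving 463⁻¹ ≡ 115.
x ≡ 463⁻¹·315 ≡ 115·315 ≡ 729 (mod 1044).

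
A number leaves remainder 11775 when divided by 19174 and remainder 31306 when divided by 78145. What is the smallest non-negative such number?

Write x = 11775 + 19174·k. Then 19174·k ≡ 31306 − 11775 ≡ 19531 (mod 78145).
Need 19174⁻¹ mod 78145. Extended Euclid on (78145, 19174):
78145 = 4*19174 + 1449
19174 = 13*1449 + 337
1449 = 4*337 + 101
337 = 3*101 + 34
101 = 2*34 + 33
34 = 1*33 + 1
33 = 33*1 + 0
Back-substitute:
1 = 34 − 33
1 = −101 + 3·34
1 = 3·337 − 10·101
1 = −10·1449 + 43·337
1 = 43·19174 − 569·1449
1 = −569·78145 + 2319·19174
19174⁻¹ ≡ 2319 (mod 78145), so k ≡ 2319·19531 ≡ 46434 (mod 78145).
x = 11775 + 19174·46434 = 890337291.

890337291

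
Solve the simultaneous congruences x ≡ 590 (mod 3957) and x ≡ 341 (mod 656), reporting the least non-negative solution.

1436981

Write x = 590 + 3957·k. Then 3957·k ≡ 341 − 590 ≡ 407 (mod 656).
Need 3957⁻¹ mod 656. Extended Euclid on (656, 21):
656 = 31×21 + 5
21 = 4×5 + 1
5 = 5×1 + 0
Back-substitute:
1 = 21 − 4·5
1 = −4·656 + 125·21
3957⁻¹ ≡ 125 (mod 656), so k ≡ 125·407 ≡ 363 (mod 656).
x = 590 + 3957·363 = 1436981.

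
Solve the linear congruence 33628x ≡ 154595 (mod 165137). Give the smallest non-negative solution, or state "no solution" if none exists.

2622

First find gcd(33628, 165137):
165137 = 4*33628 + 30625
33628 = 1*30625 + 3003
30625 = 10*3003 + 595
3003 = 5*595 + 28
595 = 21*28 + 7
28 = 4*7 + 0
gcd = 7 and 7 | 154595, so solutions exist. Divide through by 7: 4804x ≡ 22085 (mod 23591).
Now find 4804⁻¹ mod 23591:
23591 = 4·4804 + 4375
4804 = 1·4375 + 429
4375 = 10·429 + 85
429 = 5·85 + 4
85 = 21·4 + 1
4 = 4·1 + 0
Back-substitute:
1 = 85 − 21·4
1 = −21·429 + 106·85
1 = 106·4375 − 1081·429
1 = −1081·4804 + 1187·4375
1 = 1187·23591 − 5829·4804
So 4804·(-5829) ≡ 1 (mod 23591), i.e. 4804⁻¹ ≡ 17762.
Then x ≡ 17762·22085 ≡ 2622 (mod 23591); the smallest non-negative solution is x = 2622.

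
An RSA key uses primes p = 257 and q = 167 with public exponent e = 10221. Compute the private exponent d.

19429

φ(n) = (p−1)(q−1) = 256·166 = 42496.
Need d with 10221·d ≡ 1 (mod 42496). Apply the extended Euclidean algorithm:
42496 = 4*10221 + 1612
10221 = 6*1612 + 549
1612 = 2*549 + 514
549 = 1*514 + 35
514 = 14*35 + 24
35 = 1*24 + 11
24 = 2*11 + 2
11 = 5*2 + 1
2 = 2*1 + 0
Back-substitute:
1 = 11 − 5·2
1 = −5·24 + 11·11
1 = 11·35 − 16·24
1 = −16·514 + 235·35
1 = 235·549 − 251·514
1 = −251·1612 + 737·549
1 = 737·10221 − 4673·1612
1 = −4673·42496 + 19429·10221
So 10221·19429 ≡ 1 (mod 42496), hence d = 19429.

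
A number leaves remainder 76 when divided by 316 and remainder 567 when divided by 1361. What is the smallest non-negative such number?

Write x = 76 + 316·k. Then 316·k ≡ 567 − 76 ≡ 491 (mod 1361).
Need 316⁻¹ mod 1361. Extended Euclid on (1361, 316):
1361 = 4×316 + 97
316 = 3×97 + 25
97 = 3×25 + 22
25 = 1×22 + 3
22 = 7×3 + 1
3 = 3×1 + 0
Back-substitute:
1 = 22 − 7·3
1 = −7·25 + 8·22
1 = 8·97 − 31·25
1 = −31·316 + 101·97
1 = 101·1361 − 435·316
316⁻¹ ≡ 926 (mod 1361), so k ≡ 926·491 ≡ 92 (mod 1361).
x = 76 + 316·92 = 29148.

29148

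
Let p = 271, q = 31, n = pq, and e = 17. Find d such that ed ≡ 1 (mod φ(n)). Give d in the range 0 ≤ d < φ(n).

953

φ(n) = (p−1)(q−1) = 270·30 = 8100.
Need d with 17·d ≡ 1 (mod 8100). Apply the extended Euclidean algorithm:
8100 = 476·17 + 8
17 = 2·8 + 1
8 = 8·1 + 0
Back-substitute:
1 = 17 − 2·8
1 = −2·8100 + 953·17
So 17·953 ≡ 1 (mod 8100), hence d = 953.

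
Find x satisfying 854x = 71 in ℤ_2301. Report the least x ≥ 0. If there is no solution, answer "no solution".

First find gcd(854, 2301):
2301 = 2*854 + 593
854 = 1*593 + 261
593 = 2*261 + 71
261 = 3*71 + 48
71 = 1*48 + 23
48 = 2*23 + 2
23 = 11*2 + 1
2 = 2*1 + 0
gcd = 1, so a unique solution mod 2301 exists.
Back-substitute for the Bézout coefficients:
1 = 23 − 11·2
1 = −11·48 + 23·23
1 = 23·71 − 34·48
1 = −34·261 + 125·71
1 = 125·593 − 284·261
1 = −284·854 + 409·593
1 = 409·2301 − 1102·854
So 854·(-1102) ≡ 1 (mod 2301), giving 854⁻¹ ≡ 1199.
x ≡ 854⁻¹·71 ≡ 1199·71 ≡ 2293 (mod 2301).

2293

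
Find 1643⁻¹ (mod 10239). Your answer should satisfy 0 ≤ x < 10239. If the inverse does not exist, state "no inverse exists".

9809

gcd(10239, 1643) by repeated division:
10239 = 6*1643 + 381
1643 = 4*381 + 119
381 = 3*119 + 24
119 = 4*24 + 23
24 = 1*23 + 1
23 = 23*1 + 0
The gcd is 1. Working backward:
1 = 24 − 23
1 = −119 + 5·24
1 = 5·381 − 16·119
1 = −16·1643 + 69·381
1 = 69·10239 − 430·1643
So 1643·(-430) ≡ 1 (mod 10239), and -430 ≡ 9809 (mod 10239).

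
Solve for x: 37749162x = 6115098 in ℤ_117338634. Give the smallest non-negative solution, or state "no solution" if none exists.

9800701

First find gcd(37749162, 117338634):
117338634 = 3*37749162 + 4091148
37749162 = 9*4091148 + 928830
4091148 = 4*928830 + 375828
928830 = 2*375828 + 177174
375828 = 2*177174 + 21480
177174 = 8*21480 + 5334
21480 = 4*5334 + 144
5334 = 37*144 + 6
144 = 24*6 + 0
gcd = 6 and 6 | 6115098, so solutions exist. Divide through by 6: 6291527x ≡ 1019183 (mod 19556439).
Now find 6291527⁻¹ mod 19556439:
19556439 = 3*6291527 + 681858
6291527 = 9*681858 + 154805
681858 = 4*154805 + 62638
154805 = 2*62638 + 29529
62638 = 2*29529 + 3580
29529 = 8*3580 + 889
3580 = 4*889 + 24
889 = 37*24 + 1
24 = 24*1 + 0
Back-substitute:
1 = 889 − 37·24
1 = −37·3580 + 149·889
1 = 149·29529 − 1229·3580
1 = −1229·62638 + 2607·29529
1 = 2607·154805 − 6443·62638
1 = −6443·681858 + 28379·154805
1 = 28379·6291527 − 261854·681858
1 = −261854·19556439 + 813941·6291527
So 6291527⁻¹ ≡ 813941 (mod 19556439).
Then x ≡ 813941·1019183 ≡ 9800701 (mod 19556439); the smallest non-negative solution is x = 9800701.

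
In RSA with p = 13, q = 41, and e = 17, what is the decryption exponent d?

φ(n) = (p−1)(q−1) = 12·40 = 480.
Need d with 17·d ≡ 1 (mod 480). Apply the extended Euclidean algorithm:
480 = 28*17 + 4
17 = 4*4 + 1
4 = 4*1 + 0
Back-substitute:
1 = 17 − 4·4
1 = −4·480 + 113·17
So 17·113 ≡ 1 (mod 480), hence d = 113.

113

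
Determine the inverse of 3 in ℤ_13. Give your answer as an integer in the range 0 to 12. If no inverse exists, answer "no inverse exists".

9

Run Euclid on (13, 3):
13 = 4*3 + 1
3 = 3*1 + 0
gcd = 1, so the inverse exists. Back-substitute:
1 = 13 − 4·3
Thus 3·(-4) ≡ 1 (mod 13); reducing, -4 mod 13 = 9.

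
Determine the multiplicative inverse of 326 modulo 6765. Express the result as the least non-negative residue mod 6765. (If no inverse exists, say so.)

3341

Apply the Euclidean algorithm to 6765 and 326:
6765 = 20×326 + 245
326 = 1×245 + 81
245 = 3×81 + 2
81 = 40×2 + 1
2 = 2×1 + 0
gcd = 1, so the inverse exists. Back-substitute:
1 = 81 − 40·2
1 = −40·245 + 121·81
1 = 121·326 − 161·245
1 = −161·6765 + 3341·326
So 326·3341 ≡ 1 (mod 6765).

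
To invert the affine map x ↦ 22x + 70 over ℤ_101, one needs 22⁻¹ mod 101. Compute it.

23

gcd(101, 22) by repeated division:
101 = 4·22 + 13
22 = 1·13 + 9
13 = 1·9 + 4
9 = 2·4 + 1
4 = 4·1 + 0
Since gcd(22, 101) = 1, back-substitute to write 1 as a combination:
1 = 9 − 2·4
1 = −2·13 + 3·9
1 = 3·22 − 5·13
1 = −5·101 + 23·22
So 22·23 ≡ 1 (mod 101).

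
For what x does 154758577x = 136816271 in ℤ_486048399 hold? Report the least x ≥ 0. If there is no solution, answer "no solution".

461234933

First find gcd(154758577, 486048399):
486048399 = 3×154758577 + 21772668
154758577 = 7×21772668 + 2349901
21772668 = 9×2349901 + 623559
2349901 = 3×623559 + 479224
623559 = 1×479224 + 144335
479224 = 3×144335 + 46219
144335 = 3×46219 + 5678
46219 = 8×5678 + 795
5678 = 7×795 + 113
795 = 7×113 + 4
113 = 28×4 + 1
4 = 4×1 + 0
gcd = 1, so a unique solution mod 486048399 exists.
Back-substitute for the Bézout coefficients:
1 = 113 − 28·4
1 = −28·795 + 197·113
1 = 197·5678 − 1407·795
1 = −1407·46219 + 11453·5678
1 = 11453·144335 − 35766·46219
1 = −35766·479224 + 118751·144335
1 = 118751·623559 − 154517·479224
1 = −154517·2349901 + 582302·623559
1 = 582302·21772668 − 5395235·2349901
1 = −5395235·154758577 + 38348947·21772668
1 = 38348947·486048399 − 120442076·154758577
So 154758577·(-120442076) ≡ 1 (mod 486048399), giving 154758577⁻¹ ≡ 365606323.
x ≡ 154758577⁻¹·136816271 ≡ 365606323·136816271 ≡ 461234933 (mod 486048399).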